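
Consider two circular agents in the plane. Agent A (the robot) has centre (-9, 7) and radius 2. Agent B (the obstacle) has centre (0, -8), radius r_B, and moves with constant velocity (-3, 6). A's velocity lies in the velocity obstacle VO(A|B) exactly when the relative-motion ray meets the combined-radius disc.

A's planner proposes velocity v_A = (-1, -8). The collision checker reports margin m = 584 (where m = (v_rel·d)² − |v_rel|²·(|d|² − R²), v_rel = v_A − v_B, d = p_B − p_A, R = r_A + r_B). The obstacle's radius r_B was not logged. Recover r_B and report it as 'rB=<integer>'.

m = 584
d = (9, -15);  v_rel = (2, -14),  |v_rel|² = 200
v_rel×d = (2)·(-15) − (-14)·(9) = 96
since m = R²·200 − 96²:  R² = (9216 + 584) / 200 = 49
R = √49 = 7  ⇒  r_B = 7 − 2 = 5

rB=5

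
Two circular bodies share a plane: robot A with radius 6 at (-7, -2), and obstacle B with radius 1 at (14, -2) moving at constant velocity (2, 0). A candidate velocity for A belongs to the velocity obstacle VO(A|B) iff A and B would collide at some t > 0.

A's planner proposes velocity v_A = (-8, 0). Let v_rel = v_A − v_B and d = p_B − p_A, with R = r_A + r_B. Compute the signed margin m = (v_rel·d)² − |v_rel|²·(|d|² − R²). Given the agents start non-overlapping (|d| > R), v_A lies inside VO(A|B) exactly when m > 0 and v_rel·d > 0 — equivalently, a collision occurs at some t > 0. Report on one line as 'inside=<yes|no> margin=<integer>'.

d = (21, 0),  |d|² = 441;  R = 6+1 = 7,  c = 441−7² = 392
v_rel = (-10, 0),  |v_rel|² = 100;  v_rel·d = (-10)·(21) + (0)·(0) = -210
100·t² + 420·t + 392 = 0  ⇒  m = (-210)² − 100·392 = 4900
m = 4900 > 0,  v_rel·d = -210 < 0  ⇒  outside

inside=no margin=4900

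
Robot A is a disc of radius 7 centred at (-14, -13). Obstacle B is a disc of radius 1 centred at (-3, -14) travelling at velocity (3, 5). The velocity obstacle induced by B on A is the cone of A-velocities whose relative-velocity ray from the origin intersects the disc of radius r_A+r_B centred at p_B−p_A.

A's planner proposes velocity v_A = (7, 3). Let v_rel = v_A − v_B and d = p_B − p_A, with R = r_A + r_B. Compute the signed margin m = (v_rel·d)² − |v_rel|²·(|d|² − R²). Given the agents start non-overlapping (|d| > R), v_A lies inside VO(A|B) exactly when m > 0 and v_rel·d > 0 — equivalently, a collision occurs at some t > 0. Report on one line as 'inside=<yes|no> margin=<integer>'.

d = (11, -1),  |d|² = 122;  R = 7+1 = 8,  c = 122−8² = 58
v_rel = (4, -2),  |v_rel|² = 20;  v_rel·d = (4)·(11) + (-2)·(-1) = 46
20·t² − 92·t + 58 = 0  ⇒  m = 46² − 20·58 = 956
m = 956 > 0,  v_rel·d = 46 > 0  ⇒  inside

inside=yes margin=956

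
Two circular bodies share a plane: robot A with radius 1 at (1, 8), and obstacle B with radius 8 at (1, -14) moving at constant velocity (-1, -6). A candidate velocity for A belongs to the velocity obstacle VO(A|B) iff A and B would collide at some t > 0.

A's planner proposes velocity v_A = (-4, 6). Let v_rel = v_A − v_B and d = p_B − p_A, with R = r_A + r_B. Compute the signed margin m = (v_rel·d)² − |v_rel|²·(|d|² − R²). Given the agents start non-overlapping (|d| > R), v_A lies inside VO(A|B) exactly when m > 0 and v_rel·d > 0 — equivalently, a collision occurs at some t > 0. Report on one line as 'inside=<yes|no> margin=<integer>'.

d = (0, -22),  |d|² = 484;  R = 1+8 = 9,  c = 484−9² = 403
v_rel = (-3, 12),  |v_rel|² = 153;  v_rel·d = (-3)·(0) + (12)·(-22) = -264
153·t² + 528·t + 403 = 0  ⇒  m = (-264)² − 153·403 = 8037
m = 8037 > 0,  v_rel·d = -264 < 0  ⇒  outside

inside=no margin=8037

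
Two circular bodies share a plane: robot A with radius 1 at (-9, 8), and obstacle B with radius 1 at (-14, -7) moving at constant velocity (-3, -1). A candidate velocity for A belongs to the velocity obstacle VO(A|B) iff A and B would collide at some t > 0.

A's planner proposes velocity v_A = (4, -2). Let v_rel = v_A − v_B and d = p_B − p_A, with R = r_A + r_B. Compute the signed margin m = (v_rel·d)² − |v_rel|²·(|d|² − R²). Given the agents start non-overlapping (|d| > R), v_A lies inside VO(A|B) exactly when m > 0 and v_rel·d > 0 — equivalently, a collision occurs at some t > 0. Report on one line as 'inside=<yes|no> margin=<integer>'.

d = (-5, -15),  |d|² = 250;  R = 1+1 = 2,  c = 250−2² = 246
v_rel = (7, -1),  |v_rel|² = 50;  v_rel·d = (7)·(-5) + (-1)·(-15) = -20
50·t² + 40·t + 246 = 0  ⇒  m = (-20)² − 50·246 = -11900
m = -11900 < 0,  v_rel·d = -20 < 0  ⇒  outside

inside=no margin=-11900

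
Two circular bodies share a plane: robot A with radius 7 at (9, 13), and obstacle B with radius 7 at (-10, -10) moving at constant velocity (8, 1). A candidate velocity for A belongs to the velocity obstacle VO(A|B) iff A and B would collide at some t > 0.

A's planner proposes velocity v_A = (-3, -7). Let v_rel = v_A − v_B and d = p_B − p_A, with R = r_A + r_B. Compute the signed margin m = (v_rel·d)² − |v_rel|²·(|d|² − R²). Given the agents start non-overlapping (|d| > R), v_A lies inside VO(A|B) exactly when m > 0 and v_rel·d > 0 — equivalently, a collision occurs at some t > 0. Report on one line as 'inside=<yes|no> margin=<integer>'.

d = (-19, -23),  |d|² = 890;  R = 7+7 = 14,  c = 890−14² = 694
v_rel = (-11, -8),  |v_rel|² = 185;  v_rel·d = (-11)·(-19) + (-8)·(-23) = 393
185·t² − 786·t + 694 = 0  ⇒  m = 393² − 185·694 = 26059
m = 26059 > 0,  v_rel·d = 393 > 0  ⇒  inside

inside=yes margin=26059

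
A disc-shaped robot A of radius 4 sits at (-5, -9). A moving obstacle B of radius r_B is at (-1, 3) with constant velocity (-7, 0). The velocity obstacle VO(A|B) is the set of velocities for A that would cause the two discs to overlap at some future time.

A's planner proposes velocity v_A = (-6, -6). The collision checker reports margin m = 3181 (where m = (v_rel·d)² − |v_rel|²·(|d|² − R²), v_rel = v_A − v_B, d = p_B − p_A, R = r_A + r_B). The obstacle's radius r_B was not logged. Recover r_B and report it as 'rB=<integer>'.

m = 3181
d = (4, 12);  v_rel = (1, -6),  |v_rel|² = 37
v_rel×d = (1)·(12) − (-6)·(4) = 36
since m = R²·37 − 36²:  R² = (1296 + 3181) / 37 = 121
R = √121 = 11  ⇒  r_B = 11 − 4 = 7

rB=7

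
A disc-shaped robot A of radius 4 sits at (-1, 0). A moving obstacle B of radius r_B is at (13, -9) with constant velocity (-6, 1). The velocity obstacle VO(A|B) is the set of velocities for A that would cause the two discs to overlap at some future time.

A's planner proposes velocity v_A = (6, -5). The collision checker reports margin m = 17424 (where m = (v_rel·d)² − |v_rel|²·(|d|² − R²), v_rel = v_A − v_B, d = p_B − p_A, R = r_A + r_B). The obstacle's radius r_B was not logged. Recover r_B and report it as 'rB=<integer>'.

m = 17424
d = (14, -9);  v_rel = (12, -6),  |v_rel|² = 180
v_rel×d = (12)·(-9) − (-6)·(14) = -24
since m = R²·180 − (-24)²:  R² = (576 + 17424) / 180 = 100
R = √100 = 10  ⇒  r_B = 10 − 4 = 6

rB=6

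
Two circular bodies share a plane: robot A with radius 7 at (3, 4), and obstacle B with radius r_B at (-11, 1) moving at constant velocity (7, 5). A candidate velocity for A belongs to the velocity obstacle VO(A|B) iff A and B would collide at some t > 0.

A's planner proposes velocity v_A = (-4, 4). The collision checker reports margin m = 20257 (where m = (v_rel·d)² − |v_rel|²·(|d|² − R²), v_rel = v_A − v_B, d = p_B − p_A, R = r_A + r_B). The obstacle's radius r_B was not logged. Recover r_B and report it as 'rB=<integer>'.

m = 20257
d = (-14, -3);  v_rel = (-11, -1),  |v_rel|² = 122
v_rel×d = (-11)·(-3) − (-1)·(-14) = 19
since m = R²·122 − 19²:  R² = (361 + 20257) / 122 = 169
R = √169 = 13  ⇒  r_B = 13 − 7 = 6

rB=6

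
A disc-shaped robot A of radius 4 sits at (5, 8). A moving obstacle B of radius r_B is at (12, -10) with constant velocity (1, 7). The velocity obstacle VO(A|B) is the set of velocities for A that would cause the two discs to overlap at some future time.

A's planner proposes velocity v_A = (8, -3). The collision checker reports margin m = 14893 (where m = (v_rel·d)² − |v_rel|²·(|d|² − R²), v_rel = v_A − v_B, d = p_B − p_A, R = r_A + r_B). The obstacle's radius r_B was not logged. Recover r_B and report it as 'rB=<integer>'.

m = 14893
d = (7, -18);  v_rel = (7, -10),  |v_rel|² = 149
v_rel×d = (7)·(-18) − (-10)·(7) = -56
since m = R²·149 − (-56)²:  R² = (3136 + 14893) / 149 = 121
R = √121 = 11  ⇒  r_B = 11 − 4 = 7

rB=7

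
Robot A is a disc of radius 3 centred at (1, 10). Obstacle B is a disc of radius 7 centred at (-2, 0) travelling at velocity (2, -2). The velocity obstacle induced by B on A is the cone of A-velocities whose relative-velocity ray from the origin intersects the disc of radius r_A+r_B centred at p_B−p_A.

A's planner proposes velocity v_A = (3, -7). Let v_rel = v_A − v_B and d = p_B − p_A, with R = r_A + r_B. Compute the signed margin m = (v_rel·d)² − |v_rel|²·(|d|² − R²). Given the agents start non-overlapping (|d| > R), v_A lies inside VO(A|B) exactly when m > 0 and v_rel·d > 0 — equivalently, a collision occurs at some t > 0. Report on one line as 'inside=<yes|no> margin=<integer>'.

d = (-3, -10),  |d|² = 109;  R = 3+7 = 10,  c = 109−10² = 9
v_rel = (1, -5),  |v_rel|² = 26;  v_rel·d = (1)·(-3) + (-5)·(-10) = 47
26·t² − 94·t + 9 = 0  ⇒  m = 47² − 26·9 = 1975
m = 1975 > 0,  v_rel·d = 47 > 0  ⇒  inside

inside=yes margin=1975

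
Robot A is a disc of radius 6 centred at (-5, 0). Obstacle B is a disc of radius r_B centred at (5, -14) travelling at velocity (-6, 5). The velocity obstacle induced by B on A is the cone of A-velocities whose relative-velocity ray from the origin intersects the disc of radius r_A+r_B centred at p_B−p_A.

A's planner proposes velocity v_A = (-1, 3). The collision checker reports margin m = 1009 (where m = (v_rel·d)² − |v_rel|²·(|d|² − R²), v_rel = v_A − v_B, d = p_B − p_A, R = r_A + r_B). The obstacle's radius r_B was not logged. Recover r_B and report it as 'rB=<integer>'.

m = 1009
d = (10, -14);  v_rel = (5, -2),  |v_rel|² = 29
v_rel×d = (5)·(-14) − (-2)·(10) = -50
since m = R²·29 − (-50)²:  R² = (2500 + 1009) / 29 = 121
R = √121 = 11  ⇒  r_B = 11 − 6 = 5

rB=5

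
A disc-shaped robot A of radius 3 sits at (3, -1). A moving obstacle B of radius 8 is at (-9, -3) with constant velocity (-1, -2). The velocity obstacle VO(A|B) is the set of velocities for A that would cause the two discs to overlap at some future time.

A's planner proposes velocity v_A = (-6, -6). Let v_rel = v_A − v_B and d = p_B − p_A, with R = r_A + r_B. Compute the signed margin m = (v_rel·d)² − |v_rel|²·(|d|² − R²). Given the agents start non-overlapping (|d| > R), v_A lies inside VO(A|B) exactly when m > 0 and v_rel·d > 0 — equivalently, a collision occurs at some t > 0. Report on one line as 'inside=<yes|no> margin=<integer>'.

d = (-12, -2),  |d|² = 148;  R = 3+8 = 11,  c = 148−11² = 27
v_rel = (-5, -4),  |v_rel|² = 41;  v_rel·d = (-5)·(-12) + (-4)·(-2) = 68
41·t² − 136·t + 27 = 0  ⇒  m = 68² − 41·27 = 3517
m = 3517 > 0,  v_rel·d = 68 > 0  ⇒  inside

inside=yes margin=3517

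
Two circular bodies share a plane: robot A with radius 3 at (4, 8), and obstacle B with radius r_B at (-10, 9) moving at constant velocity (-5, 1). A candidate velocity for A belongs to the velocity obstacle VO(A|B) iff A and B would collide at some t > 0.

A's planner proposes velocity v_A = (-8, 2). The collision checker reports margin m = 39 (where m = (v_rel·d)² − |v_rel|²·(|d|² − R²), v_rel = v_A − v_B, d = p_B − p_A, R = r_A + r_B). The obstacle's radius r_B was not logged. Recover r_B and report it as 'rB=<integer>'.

m = 39
d = (-14, 1);  v_rel = (-3, 1),  |v_rel|² = 10
v_rel×d = (-3)·(1) − (1)·(-14) = 11
since m = R²·10 − 11²:  R² = (121 + 39) / 10 = 16
R = √16 = 4  ⇒  r_B = 4 − 3 = 1

rB=1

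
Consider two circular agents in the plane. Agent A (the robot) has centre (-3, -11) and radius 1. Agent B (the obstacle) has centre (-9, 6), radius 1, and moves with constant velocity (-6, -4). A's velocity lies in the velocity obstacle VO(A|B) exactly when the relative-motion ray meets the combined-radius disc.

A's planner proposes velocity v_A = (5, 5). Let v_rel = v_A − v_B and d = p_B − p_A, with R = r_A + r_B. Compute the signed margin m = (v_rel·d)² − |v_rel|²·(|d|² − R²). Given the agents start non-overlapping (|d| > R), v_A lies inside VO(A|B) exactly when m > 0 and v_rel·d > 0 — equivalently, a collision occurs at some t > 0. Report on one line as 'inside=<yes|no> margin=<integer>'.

d = (-6, 17),  |d|² = 325;  R = 1+1 = 2,  c = 325−2² = 321
v_rel = (11, 9),  |v_rel|² = 202;  v_rel·d = (11)·(-6) + (9)·(17) = 87
202·t² − 174·t + 321 = 0  ⇒  m = 87² − 202·321 = -57273
m = -57273 < 0,  v_rel·d = 87 > 0  ⇒  outside

inside=no margin=-57273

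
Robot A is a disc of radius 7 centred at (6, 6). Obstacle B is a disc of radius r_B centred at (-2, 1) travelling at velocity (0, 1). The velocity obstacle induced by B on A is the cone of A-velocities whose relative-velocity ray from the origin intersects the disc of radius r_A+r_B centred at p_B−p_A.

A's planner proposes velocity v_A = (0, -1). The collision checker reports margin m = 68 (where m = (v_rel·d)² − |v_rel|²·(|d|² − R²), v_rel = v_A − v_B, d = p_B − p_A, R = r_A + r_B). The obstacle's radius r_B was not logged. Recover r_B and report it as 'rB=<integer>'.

m = 68
d = (-8, -5);  v_rel = (0, -2),  |v_rel|² = 4
v_rel×d = (0)·(-5) − (-2)·(-8) = -16
since m = R²·4 − (-16)²:  R² = (256 + 68) / 4 = 81
R = √81 = 9  ⇒  r_B = 9 − 7 = 2

rB=2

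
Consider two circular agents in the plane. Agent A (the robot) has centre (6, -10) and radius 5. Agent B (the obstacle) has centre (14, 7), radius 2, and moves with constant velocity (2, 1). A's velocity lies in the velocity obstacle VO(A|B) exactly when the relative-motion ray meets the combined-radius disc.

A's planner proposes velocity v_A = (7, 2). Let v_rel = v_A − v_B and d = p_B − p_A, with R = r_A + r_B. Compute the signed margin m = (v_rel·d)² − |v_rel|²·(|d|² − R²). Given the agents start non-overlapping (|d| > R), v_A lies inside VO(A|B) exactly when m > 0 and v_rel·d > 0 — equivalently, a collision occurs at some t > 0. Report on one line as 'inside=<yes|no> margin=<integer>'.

d = (8, 17),  |d|² = 353;  R = 5+2 = 7,  c = 353−7² = 304
v_rel = (5, 1),  |v_rel|² = 26;  v_rel·d = (5)·(8) + (1)·(17) = 57
26·t² − 114·t + 304 = 0  ⇒  m = 57² − 26·304 = -4655
m = -4655 < 0,  v_rel·d = 57 > 0  ⇒  outside

inside=no margin=-4655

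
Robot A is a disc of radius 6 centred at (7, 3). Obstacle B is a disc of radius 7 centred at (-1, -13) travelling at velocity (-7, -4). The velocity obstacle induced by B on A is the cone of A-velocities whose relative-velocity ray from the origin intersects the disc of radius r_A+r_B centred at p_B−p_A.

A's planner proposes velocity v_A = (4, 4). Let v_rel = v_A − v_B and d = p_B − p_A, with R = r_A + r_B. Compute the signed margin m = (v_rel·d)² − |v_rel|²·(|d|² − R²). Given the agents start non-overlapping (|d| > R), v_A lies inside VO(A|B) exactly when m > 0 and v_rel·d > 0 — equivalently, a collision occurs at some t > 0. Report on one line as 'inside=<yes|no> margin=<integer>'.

d = (-8, -16),  |d|² = 320;  R = 6+7 = 13,  c = 320−13² = 151
v_rel = (11, 8),  |v_rel|² = 185;  v_rel·d = (11)·(-8) + (8)·(-16) = -216
185·t² + 432·t + 151 = 0  ⇒  m = (-216)² − 185·151 = 18721
m = 18721 > 0,  v_rel·d = -216 < 0  ⇒  outside

inside=no margin=18721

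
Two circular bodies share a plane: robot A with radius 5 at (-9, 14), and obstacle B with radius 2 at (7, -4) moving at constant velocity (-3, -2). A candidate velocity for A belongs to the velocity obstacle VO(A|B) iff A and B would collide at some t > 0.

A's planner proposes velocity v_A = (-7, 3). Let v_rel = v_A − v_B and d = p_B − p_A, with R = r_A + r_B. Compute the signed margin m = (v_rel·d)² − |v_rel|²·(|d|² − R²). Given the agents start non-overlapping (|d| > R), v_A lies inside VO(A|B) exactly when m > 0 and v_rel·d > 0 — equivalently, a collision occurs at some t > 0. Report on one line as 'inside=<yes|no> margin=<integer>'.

d = (16, -18),  |d|² = 580;  R = 5+2 = 7,  c = 580−7² = 531
v_rel = (-4, 5),  |v_rel|² = 41;  v_rel·d = (-4)·(16) + (5)·(-18) = -154
41·t² + 308·t + 531 = 0  ⇒  m = (-154)² − 41·531 = 1945
m = 1945 > 0,  v_rel·d = -154 < 0  ⇒  outside

inside=no margin=1945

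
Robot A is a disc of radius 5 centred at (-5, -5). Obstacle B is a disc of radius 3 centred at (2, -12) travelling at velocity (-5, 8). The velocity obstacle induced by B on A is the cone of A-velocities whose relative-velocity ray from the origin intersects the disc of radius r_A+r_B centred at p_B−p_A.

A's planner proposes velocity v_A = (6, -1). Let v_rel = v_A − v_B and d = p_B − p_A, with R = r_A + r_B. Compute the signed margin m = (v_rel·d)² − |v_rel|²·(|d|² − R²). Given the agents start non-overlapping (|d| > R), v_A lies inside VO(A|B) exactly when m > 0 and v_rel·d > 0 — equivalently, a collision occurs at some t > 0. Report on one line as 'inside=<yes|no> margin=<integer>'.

d = (7, -7),  |d|² = 98;  R = 5+3 = 8,  c = 98−8² = 34
v_rel = (11, -9),  |v_rel|² = 202;  v_rel·d = (11)·(7) + (-9)·(-7) = 140
202·t² − 280·t + 34 = 0  ⇒  m = 140² − 202·34 = 12732
m = 12732 > 0,  v_rel·d = 140 > 0  ⇒  inside

inside=yes margin=12732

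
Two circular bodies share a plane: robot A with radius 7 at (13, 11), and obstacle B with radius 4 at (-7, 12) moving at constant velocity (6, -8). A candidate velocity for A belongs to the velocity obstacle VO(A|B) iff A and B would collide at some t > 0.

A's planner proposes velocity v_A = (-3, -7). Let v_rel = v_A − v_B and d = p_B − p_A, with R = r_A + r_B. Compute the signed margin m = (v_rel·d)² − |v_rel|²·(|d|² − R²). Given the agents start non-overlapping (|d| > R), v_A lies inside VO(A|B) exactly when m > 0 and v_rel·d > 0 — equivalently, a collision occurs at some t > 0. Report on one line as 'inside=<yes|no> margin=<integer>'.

d = (-20, 1),  |d|² = 401;  R = 7+4 = 11,  c = 401−11² = 280
v_rel = (-9, 1),  |v_rel|² = 82;  v_rel·d = (-9)·(-20) + (1)·(1) = 181
82·t² − 362·t + 280 = 0  ⇒  m = 181² − 82·280 = 9801
m = 9801 > 0,  v_rel·d = 181 > 0  ⇒  inside

inside=yes margin=9801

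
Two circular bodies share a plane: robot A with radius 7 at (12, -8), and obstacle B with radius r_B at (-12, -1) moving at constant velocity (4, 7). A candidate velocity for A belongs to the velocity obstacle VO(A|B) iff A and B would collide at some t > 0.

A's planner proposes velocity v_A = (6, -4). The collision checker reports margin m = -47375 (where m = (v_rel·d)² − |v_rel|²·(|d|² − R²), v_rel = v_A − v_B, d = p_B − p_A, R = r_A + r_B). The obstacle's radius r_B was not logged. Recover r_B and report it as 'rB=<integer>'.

m = -47375
d = (-24, 7);  v_rel = (2, -11),  |v_rel|² = 125
v_rel×d = (2)·(7) − (-11)·(-24) = -250
since m = R²·125 − (-250)²:  R² = (62500 + -47375) / 125 = 121
R = √121 = 11  ⇒  r_B = 11 − 7 = 4

rB=4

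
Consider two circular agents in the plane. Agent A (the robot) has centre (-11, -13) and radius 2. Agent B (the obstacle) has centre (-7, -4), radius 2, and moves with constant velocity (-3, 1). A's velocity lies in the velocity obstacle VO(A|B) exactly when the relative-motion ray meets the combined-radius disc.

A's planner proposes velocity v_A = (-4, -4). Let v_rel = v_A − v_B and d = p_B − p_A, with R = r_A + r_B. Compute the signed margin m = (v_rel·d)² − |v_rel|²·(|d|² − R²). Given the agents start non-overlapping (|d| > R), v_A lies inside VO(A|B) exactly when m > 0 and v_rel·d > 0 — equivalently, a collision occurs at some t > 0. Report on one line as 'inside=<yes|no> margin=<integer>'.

d = (4, 9),  |d|² = 97;  R = 2+2 = 4,  c = 97−4² = 81
v_rel = (-1, -5),  |v_rel|² = 26;  v_rel·d = (-1)·(4) + (-5)·(9) = -49
26·t² + 98·t + 81 = 0  ⇒  m = (-49)² − 26·81 = 295
m = 295 > 0,  v_rel·d = -49 < 0  ⇒  outside

inside=no margin=295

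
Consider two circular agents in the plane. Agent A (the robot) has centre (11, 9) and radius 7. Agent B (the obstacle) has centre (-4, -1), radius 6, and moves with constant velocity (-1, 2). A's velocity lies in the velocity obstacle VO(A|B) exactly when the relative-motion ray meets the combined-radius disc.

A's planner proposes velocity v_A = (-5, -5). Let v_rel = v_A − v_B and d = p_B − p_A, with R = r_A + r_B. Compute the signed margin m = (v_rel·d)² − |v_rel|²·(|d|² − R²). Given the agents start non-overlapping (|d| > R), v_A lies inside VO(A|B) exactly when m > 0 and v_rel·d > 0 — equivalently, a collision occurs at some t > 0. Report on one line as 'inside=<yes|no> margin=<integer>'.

d = (-15, -10),  |d|² = 325;  R = 7+6 = 13,  c = 325−13² = 156
v_rel = (-4, -7),  |v_rel|² = 65;  v_rel·d = (-4)·(-15) + (-7)·(-10) = 130
65·t² − 260·t + 156 = 0  ⇒  m = 130² − 65·156 = 6760
m = 6760 > 0,  v_rel·d = 130 > 0  ⇒  inside

inside=yes margin=6760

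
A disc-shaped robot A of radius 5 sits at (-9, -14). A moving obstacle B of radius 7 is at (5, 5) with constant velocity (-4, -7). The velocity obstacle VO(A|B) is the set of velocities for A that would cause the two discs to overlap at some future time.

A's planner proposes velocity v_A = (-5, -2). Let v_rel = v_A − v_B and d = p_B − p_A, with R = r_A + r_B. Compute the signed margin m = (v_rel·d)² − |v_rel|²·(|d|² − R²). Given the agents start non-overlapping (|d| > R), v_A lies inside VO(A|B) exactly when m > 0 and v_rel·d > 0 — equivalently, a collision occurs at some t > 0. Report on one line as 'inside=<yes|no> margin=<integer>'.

d = (14, 19),  |d|² = 557;  R = 5+7 = 12,  c = 557−12² = 413
v_rel = (-1, 5),  |v_rel|² = 26;  v_rel·d = (-1)·(14) + (5)·(19) = 81
26·t² − 162·t + 413 = 0  ⇒  m = 81² − 26·413 = -4177
m = -4177 < 0,  v_rel·d = 81 > 0  ⇒  outside

inside=no margin=-4177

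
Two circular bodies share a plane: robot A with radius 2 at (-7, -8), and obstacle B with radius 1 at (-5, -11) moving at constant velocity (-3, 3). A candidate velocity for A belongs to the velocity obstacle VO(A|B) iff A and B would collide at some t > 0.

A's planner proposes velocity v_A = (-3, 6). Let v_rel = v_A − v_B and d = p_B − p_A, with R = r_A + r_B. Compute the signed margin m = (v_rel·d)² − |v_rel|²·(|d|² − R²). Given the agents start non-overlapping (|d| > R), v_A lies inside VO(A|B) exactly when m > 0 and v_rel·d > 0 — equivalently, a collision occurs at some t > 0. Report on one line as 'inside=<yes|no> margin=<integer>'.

d = (2, -3),  |d|² = 13;  R = 2+1 = 3,  c = 13−3² = 4
v_rel = (0, 3),  |v_rel|² = 9;  v_rel·d = (0)·(2) + (3)·(-3) = -9
9·t² + 18·t + 4 = 0  ⇒  m = (-9)² − 9·4 = 45
m = 45 > 0,  v_rel·d = -9 < 0  ⇒  outside

inside=no margin=45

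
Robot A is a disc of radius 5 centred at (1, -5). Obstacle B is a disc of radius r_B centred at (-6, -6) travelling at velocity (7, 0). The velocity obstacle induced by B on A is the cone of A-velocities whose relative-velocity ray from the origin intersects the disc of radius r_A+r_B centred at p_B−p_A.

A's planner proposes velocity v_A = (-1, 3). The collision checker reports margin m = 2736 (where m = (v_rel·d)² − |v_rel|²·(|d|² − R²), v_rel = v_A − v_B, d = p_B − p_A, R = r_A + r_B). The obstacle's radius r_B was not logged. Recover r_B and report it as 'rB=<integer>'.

m = 2736
d = (-7, -1);  v_rel = (-8, 3),  |v_rel|² = 73
v_rel×d = (-8)·(-1) − (3)·(-7) = 29
since m = R²·73 − 29²:  R² = (841 + 2736) / 73 = 49
R = √49 = 7  ⇒  r_B = 7 − 5 = 2

rB=2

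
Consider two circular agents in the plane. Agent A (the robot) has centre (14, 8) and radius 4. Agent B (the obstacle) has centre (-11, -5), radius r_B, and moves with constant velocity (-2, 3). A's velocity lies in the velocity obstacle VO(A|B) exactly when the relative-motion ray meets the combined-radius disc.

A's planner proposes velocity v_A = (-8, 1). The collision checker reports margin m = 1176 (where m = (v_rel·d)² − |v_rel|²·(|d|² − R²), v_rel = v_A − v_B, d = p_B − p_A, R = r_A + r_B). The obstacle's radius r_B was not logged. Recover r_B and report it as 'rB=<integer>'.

m = 1176
d = (-25, -13);  v_rel = (-6, -2),  |v_rel|² = 40
v_rel×d = (-6)·(-13) − (-2)·(-25) = 28
since m = R²·40 − 28²:  R² = (784 + 1176) / 40 = 49
R = √49 = 7  ⇒  r_B = 7 − 4 = 3

rB=3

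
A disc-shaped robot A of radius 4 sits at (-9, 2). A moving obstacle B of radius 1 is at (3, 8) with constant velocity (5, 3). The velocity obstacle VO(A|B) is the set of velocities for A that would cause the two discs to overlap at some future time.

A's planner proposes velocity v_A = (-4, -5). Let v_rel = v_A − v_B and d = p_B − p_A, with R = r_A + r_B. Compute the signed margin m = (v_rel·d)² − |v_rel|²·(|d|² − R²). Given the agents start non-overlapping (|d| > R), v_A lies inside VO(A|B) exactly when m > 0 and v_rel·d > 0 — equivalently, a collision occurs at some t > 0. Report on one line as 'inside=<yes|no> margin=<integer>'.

d = (12, 6),  |d|² = 180;  R = 4+1 = 5,  c = 180−5² = 155
v_rel = (-9, -8),  |v_rel|² = 145;  v_rel·d = (-9)·(12) + (-8)·(6) = -156
145·t² + 312·t + 155 = 0  ⇒  m = (-156)² − 145·155 = 1861
m = 1861 > 0,  v_rel·d = -156 < 0  ⇒  outside

inside=no margin=1861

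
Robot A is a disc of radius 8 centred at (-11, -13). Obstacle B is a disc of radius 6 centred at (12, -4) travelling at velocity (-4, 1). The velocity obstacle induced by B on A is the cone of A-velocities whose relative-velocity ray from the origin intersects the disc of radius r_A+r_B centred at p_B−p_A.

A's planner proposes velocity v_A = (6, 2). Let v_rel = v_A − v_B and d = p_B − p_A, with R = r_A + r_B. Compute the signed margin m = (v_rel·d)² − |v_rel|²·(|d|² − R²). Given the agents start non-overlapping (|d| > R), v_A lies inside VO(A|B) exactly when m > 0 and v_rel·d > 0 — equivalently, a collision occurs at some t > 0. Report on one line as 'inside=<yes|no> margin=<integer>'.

d = (23, 9),  |d|² = 610;  R = 8+6 = 14,  c = 610−14² = 414
v_rel = (10, 1),  |v_rel|² = 101;  v_rel·d = (10)·(23) + (1)·(9) = 239
101·t² − 478·t + 414 = 0  ⇒  m = 239² − 101·414 = 15307
m = 15307 > 0,  v_rel·d = 239 > 0  ⇒  inside

inside=yes margin=15307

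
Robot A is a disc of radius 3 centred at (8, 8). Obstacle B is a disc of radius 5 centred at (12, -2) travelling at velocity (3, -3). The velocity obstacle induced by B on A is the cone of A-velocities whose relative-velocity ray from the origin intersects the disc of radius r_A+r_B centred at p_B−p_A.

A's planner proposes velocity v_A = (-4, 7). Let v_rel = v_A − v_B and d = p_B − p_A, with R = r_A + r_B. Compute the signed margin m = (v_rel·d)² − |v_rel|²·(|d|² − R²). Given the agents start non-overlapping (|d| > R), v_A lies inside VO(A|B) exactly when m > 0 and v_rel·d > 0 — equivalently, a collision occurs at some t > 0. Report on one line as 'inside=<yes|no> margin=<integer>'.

d = (4, -10),  |d|² = 116;  R = 3+5 = 8,  c = 116−8² = 52
v_rel = (-7, 10),  |v_rel|² = 149;  v_rel·d = (-7)·(4) + (10)·(-10) = -128
149·t² + 256·t + 52 = 0  ⇒  m = (-128)² − 149·52 = 8636
m = 8636 > 0,  v_rel·d = -128 < 0  ⇒  outside

inside=no margin=8636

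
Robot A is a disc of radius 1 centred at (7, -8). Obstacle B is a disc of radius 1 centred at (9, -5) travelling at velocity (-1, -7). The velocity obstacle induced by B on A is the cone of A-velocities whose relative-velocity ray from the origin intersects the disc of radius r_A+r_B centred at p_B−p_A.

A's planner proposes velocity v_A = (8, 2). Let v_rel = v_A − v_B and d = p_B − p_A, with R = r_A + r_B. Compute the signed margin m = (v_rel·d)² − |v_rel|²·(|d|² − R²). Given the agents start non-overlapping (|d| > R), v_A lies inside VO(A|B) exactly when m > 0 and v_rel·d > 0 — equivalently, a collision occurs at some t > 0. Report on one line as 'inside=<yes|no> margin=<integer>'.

d = (2, 3),  |d|² = 13;  R = 1+1 = 2,  c = 13−2² = 9
v_rel = (9, 9),  |v_rel|² = 162;  v_rel·d = (9)·(2) + (9)·(3) = 45
162·t² − 90·t + 9 = 0  ⇒  m = 45² − 162·9 = 567
m = 567 > 0,  v_rel·d = 45 > 0  ⇒  inside

inside=yes margin=567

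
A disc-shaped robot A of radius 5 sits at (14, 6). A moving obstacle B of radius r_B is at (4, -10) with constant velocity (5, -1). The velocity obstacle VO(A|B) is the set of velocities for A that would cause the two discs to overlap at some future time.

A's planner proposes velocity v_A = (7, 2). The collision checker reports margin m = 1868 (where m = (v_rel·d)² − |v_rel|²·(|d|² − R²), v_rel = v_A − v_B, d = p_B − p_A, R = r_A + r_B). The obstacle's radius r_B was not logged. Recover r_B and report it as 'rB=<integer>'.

m = 1868
d = (-10, -16);  v_rel = (2, 3),  |v_rel|² = 13
v_rel×d = (2)·(-16) − (3)·(-10) = -2
since m = R²·13 − (-2)²:  R² = (4 + 1868) / 13 = 144
R = √144 = 12  ⇒  r_B = 12 − 5 = 7

rB=7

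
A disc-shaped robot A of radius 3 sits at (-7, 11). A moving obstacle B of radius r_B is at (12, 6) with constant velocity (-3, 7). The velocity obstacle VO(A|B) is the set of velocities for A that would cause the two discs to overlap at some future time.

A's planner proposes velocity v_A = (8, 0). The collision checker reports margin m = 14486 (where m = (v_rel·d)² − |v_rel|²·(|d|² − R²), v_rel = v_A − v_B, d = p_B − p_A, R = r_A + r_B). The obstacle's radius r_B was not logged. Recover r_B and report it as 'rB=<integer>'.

m = 14486
d = (19, -5);  v_rel = (11, -7),  |v_rel|² = 170
v_rel×d = (11)·(-5) − (-7)·(19) = 78
since m = R²·170 − 78²:  R² = (6084 + 14486) / 170 = 121
R = √121 = 11  ⇒  r_B = 11 − 3 = 8

rB=8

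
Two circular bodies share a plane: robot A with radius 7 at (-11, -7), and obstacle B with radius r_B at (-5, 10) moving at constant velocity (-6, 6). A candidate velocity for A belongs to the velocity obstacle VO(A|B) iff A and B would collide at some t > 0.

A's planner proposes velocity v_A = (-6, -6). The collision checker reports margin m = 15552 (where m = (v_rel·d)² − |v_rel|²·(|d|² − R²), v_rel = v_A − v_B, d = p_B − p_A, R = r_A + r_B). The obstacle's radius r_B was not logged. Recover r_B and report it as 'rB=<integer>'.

m = 15552
d = (6, 17);  v_rel = (0, -12),  |v_rel|² = 144
v_rel×d = (0)·(17) − (-12)·(6) = 72
since m = R²·144 − 72²:  R² = (5184 + 15552) / 144 = 144
R = √144 = 12  ⇒  r_B = 12 − 7 = 5

rB=5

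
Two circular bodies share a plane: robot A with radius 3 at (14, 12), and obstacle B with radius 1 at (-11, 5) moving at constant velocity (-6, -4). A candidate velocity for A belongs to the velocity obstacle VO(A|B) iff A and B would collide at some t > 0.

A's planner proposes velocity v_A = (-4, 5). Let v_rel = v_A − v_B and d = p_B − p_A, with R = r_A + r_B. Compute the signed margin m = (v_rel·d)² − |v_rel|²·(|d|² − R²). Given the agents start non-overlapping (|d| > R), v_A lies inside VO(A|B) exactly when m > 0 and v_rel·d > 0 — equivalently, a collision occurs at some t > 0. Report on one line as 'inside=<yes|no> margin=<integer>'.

d = (-25, -7),  |d|² = 674;  R = 3+1 = 4,  c = 674−4² = 658
v_rel = (2, 9),  |v_rel|² = 85;  v_rel·d = (2)·(-25) + (9)·(-7) = -113
85·t² + 226·t + 658 = 0  ⇒  m = (-113)² − 85·658 = -43161
m = -43161 < 0,  v_rel·d = -113 < 0  ⇒  outside

inside=no margin=-43161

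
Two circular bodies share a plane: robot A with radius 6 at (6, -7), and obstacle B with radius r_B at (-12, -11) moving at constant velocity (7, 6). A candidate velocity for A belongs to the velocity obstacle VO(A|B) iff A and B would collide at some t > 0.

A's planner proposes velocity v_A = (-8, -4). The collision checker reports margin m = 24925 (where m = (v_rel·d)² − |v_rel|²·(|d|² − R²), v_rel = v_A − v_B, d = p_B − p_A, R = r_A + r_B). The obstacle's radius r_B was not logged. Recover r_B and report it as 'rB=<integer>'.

m = 24925
d = (-18, -4);  v_rel = (-15, -10),  |v_rel|² = 325
v_rel×d = (-15)·(-4) − (-10)·(-18) = -120
since m = R²·325 − (-120)²:  R² = (14400 + 24925) / 325 = 121
R = √121 = 11  ⇒  r_B = 11 − 6 = 5

rB=5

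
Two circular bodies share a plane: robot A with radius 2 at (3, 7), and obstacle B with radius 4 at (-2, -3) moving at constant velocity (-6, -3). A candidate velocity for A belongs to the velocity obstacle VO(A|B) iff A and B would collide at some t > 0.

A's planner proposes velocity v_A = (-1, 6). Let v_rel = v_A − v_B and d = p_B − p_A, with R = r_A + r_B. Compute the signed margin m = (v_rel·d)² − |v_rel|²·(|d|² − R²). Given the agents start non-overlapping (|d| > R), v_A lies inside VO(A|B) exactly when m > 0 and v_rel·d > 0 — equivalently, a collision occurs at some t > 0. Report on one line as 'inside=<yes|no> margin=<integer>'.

d = (-5, -10),  |d|² = 125;  R = 2+4 = 6,  c = 125−6² = 89
v_rel = (5, 9),  |v_rel|² = 106;  v_rel·d = (5)·(-5) + (9)·(-10) = -115
106·t² + 230·t + 89 = 0  ⇒  m = (-115)² − 106·89 = 3791
m = 3791 > 0,  v_rel·d = -115 < 0  ⇒  outside

inside=no margin=3791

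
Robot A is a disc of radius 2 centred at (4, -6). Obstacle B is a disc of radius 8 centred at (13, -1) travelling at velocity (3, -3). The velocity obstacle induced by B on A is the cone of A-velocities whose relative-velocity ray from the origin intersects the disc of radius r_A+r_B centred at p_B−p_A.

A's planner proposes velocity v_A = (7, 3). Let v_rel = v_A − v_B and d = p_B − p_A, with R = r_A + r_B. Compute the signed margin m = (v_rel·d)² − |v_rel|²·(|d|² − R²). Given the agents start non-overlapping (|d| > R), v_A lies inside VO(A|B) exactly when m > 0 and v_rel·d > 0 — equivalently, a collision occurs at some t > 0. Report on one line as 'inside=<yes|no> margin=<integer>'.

d = (9, 5),  |d|² = 106;  R = 2+8 = 10,  c = 106−10² = 6
v_rel = (4, 6),  |v_rel|² = 52;  v_rel·d = (4)·(9) + (6)·(5) = 66
52·t² − 132·t + 6 = 0  ⇒  m = 66² − 52·6 = 4044
m = 4044 > 0,  v_rel·d = 66 > 0  ⇒  inside

inside=yes margin=4044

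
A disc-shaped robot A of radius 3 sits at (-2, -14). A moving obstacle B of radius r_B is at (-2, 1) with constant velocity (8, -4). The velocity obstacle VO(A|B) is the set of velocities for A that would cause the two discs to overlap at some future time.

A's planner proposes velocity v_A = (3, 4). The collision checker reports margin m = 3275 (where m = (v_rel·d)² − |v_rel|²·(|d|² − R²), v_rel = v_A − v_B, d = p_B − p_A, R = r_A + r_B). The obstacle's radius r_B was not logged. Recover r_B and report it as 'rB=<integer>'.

m = 3275
d = (0, 15);  v_rel = (-5, 8),  |v_rel|² = 89
v_rel×d = (-5)·(15) − (8)·(0) = -75
since m = R²·89 − (-75)²:  R² = (5625 + 3275) / 89 = 100
R = √100 = 10  ⇒  r_B = 10 − 3 = 7

rB=7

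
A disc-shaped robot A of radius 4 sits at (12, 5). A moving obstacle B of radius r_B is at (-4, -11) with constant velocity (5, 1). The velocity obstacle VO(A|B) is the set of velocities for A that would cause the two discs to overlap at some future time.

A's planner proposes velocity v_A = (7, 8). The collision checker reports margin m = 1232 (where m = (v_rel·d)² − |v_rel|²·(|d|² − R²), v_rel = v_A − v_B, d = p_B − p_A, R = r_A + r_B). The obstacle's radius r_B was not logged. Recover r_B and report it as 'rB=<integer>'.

m = 1232
d = (-16, -16);  v_rel = (2, 7),  |v_rel|² = 53
v_rel×d = (2)·(-16) − (7)·(-16) = 80
since m = R²·53 − 80²:  R² = (6400 + 1232) / 53 = 144
R = √144 = 12  ⇒  r_B = 12 − 4 = 8

rB=8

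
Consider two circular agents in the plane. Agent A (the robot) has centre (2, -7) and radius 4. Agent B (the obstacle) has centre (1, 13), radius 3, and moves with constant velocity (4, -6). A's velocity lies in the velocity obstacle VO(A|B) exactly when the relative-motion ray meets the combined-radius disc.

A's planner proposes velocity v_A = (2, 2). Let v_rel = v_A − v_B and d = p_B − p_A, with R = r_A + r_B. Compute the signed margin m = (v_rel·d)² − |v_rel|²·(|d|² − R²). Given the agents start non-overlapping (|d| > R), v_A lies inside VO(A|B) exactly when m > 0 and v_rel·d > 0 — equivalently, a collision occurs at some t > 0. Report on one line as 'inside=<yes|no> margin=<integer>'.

d = (-1, 20),  |d|² = 401;  R = 4+3 = 7,  c = 401−7² = 352
v_rel = (-2, 8),  |v_rel|² = 68;  v_rel·d = (-2)·(-1) + (8)·(20) = 162
68·t² − 324·t + 352 = 0  ⇒  m = 162² − 68·352 = 2308
m = 2308 > 0,  v_rel·d = 162 > 0  ⇒  inside

inside=yes margin=2308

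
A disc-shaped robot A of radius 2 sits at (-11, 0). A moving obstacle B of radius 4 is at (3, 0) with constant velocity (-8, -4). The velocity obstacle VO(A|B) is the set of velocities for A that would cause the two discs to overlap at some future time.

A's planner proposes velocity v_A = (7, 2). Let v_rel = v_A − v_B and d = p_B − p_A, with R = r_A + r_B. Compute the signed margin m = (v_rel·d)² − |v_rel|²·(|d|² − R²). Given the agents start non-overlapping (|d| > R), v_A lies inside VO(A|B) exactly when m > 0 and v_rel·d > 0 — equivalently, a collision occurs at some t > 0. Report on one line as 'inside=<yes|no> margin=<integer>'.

d = (14, 0),  |d|² = 196;  R = 2+4 = 6,  c = 196−6² = 160
v_rel = (15, 6),  |v_rel|² = 261;  v_rel·d = (15)·(14) + (6)·(0) = 210
261·t² − 420·t + 160 = 0  ⇒  m = 210² − 261·160 = 2340
m = 2340 > 0,  v_rel·d = 210 > 0  ⇒  inside

inside=yes margin=2340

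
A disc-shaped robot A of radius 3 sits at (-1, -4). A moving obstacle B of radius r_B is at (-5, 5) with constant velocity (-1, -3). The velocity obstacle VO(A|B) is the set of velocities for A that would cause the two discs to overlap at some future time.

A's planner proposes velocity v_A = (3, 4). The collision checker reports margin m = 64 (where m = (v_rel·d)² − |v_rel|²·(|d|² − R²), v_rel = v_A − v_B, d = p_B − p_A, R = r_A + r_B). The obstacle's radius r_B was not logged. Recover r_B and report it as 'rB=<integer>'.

m = 64
d = (-4, 9);  v_rel = (4, 7),  |v_rel|² = 65
v_rel×d = (4)·(9) − (7)·(-4) = 64
since m = R²·65 − 64²:  R² = (4096 + 64) / 65 = 64
R = √64 = 8  ⇒  r_B = 8 − 3 = 5

rB=5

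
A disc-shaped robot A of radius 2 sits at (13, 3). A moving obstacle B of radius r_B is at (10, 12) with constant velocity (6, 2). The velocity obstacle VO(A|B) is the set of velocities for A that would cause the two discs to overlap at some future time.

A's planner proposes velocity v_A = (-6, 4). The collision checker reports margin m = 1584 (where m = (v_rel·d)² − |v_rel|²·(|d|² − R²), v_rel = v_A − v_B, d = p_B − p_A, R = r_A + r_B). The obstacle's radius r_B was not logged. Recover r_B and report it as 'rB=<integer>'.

m = 1584
d = (-3, 9);  v_rel = (-12, 2),  |v_rel|² = 148
v_rel×d = (-12)·(9) − (2)·(-3) = -102
since m = R²·148 − (-102)²:  R² = (10404 + 1584) / 148 = 81
R = √81 = 9  ⇒  r_B = 9 − 2 = 7

rB=7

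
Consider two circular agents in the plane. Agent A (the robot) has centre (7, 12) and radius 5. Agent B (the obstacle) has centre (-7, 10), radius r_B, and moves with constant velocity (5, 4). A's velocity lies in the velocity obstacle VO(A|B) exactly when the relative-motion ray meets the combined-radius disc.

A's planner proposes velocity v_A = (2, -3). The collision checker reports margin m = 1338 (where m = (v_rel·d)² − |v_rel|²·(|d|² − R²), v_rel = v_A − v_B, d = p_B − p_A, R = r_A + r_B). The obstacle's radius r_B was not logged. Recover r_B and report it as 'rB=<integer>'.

m = 1338
d = (-14, -2);  v_rel = (-3, -7),  |v_rel|² = 58
v_rel×d = (-3)·(-2) − (-7)·(-14) = -92
since m = R²·58 − (-92)²:  R² = (8464 + 1338) / 58 = 169
R = √169 = 13  ⇒  r_B = 13 − 5 = 8

rB=8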